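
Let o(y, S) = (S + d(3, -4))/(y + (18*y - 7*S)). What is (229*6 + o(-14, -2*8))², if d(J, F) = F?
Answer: 11195332864/5929 ≈ 1.8882e+6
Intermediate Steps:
o(y, S) = (-4 + S)/(-7*S + 19*y) (o(y, S) = (S - 4)/(y + (18*y - 7*S)) = (-4 + S)/(y + (-7*S + 18*y)) = (-4 + S)/(-7*S + 19*y))
(229*6 + o(-14, -2*8))² = (229*6 + (4 - (-2)*8)/(-19*(-14) + 7*(-2*8)))² = (1374 + (4 - 1*(-16))/(266 + 7*(-16)))² = (1374 + (4 + 16)/(266 - 112))² = (1374 + 20/154)² = (1374 + (1/154)*20)² = (1374 + 10/77)² = (105808/77)² = 11195332864/5929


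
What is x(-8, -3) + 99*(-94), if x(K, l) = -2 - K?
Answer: -9300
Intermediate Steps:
x(-8, -3) + 99*(-94) = (-2 - 1*(-8)) + 99*(-94) = (-2 + 8) - 9306 = 6 - 9306 = -9300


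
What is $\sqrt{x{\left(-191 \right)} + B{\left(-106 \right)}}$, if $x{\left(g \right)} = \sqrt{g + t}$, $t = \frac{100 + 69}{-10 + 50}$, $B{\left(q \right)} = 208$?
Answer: $\frac{\sqrt{20800 + 5 i \sqrt{74710}}}{10} \approx 14.43 + 0.47355 i$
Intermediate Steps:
$t = \frac{169}{40} \approx 4.225$
$x{\left(g \right)} = \sqrt{\frac{169}{40} + g}$ ($x{\left(g \right)} = \sqrt{g + \frac{169}{40}} = \sqrt{\frac{169}{40} + g}$)
$\sqrt{x{\left(-191 \right)} + B{\left(-106 \right)}} = \sqrt{\frac{\sqrt{1690 + 400 \left(-191\right)}}{20} + 208} = \sqrt{\frac{\sqrt{1690 - 76400}}{20} + 208} = \sqrt{\frac{\sqrt{-74710}}{20} + 208} = \sqrt{\frac{i \sqrt{74710}}{20} + 208} = \sqrt{208 + \frac{i \sqrt{74710}}{20}}$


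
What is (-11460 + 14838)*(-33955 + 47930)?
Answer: 47207550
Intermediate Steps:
(-11460 + 14838)*(-33955 + 47930) = 3378*13975 = 47207550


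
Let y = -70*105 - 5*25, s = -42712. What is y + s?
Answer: -50187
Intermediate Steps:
y = -7475 (y = -7350 - 125 = -7475)
y + s = -7475 - 42712 = -50187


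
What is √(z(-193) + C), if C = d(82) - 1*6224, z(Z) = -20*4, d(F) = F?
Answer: I*√6222 ≈ 78.88*I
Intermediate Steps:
z(Z) = -80
C = -6142 (C = 82 - 1*6224 = 82 - 6224 = -6142)
√(z(-193) + C) = √(-80 - 6142) = √(-6222) = I*√6222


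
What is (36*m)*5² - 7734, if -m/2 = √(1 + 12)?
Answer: -7734 - 1800*√13 ≈ -14224.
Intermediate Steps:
m = -2*√13 (m = -2*√(1 + 12) = -2*√13 ≈ -7.2111)
(36*m)*5² - 7734 = (36*(-2*√13))*5² - 7734 = -72*√13*25 - 7734 = -1800*√13 - 7734 = -7734 - 1800*√13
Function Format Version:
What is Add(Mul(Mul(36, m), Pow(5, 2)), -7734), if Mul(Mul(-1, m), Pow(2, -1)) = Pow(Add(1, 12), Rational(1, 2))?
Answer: Add(-7734, Mul(-1800, Pow(13, Rational(1, 2)))) ≈ -14224.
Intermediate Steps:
m = Mul(-2, Pow(13, Rational(1, 2))) (m = Mul(-2, Pow(Add(1, 12), Rational(1, 2))) = Mul(-2, Pow(13, Rational(1, 2))) ≈ -7.2111)
Add(Mul(Mul(36, m), Pow(5, 2)), -7734) = Add(Mul(Mul(36, Mul(-2, Pow(13, Rational(1, 2)))), Pow(5, 2)), -7734) = Add(Mul(Mul(-72, Pow(13, Rational(1, 2))), 25), -7734) = Add(Mul(-1800, Pow(13, Rational(1, 2))), -7734) = Add(-7734, Mul(-1800, Pow(13, Rational(1, 2))))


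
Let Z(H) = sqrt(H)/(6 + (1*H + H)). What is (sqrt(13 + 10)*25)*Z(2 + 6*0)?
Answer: 5*sqrt(46)/2 ≈ 16.956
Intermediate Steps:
Z(H) = sqrt(H)/(6 + 2*H) (Z(H) = sqrt(H)/(6 + (H + H)) = sqrt(H)/(6 + 2*H))
(sqrt(13 + 10)*25)*Z(2 + 6*0) = (sqrt(13 + 10)*25)*(sqrt(2 + 6*0)/(2*(3 + (2 + 6*0)))) = (sqrt(23)*25)*(sqrt(2 + 0)/(2*(3 + (2 + 0)))) = (25*sqrt(23))*(sqrt(2)/(2*(3 + 2))) = (25*sqrt(23))*((1/2)*sqrt(2)/5) = (25*sqrt(23))*((1/2)*sqrt(2)*(1/5)) = (25*sqrt(23))*(sqrt(2)/10) = 5*sqrt(46)/2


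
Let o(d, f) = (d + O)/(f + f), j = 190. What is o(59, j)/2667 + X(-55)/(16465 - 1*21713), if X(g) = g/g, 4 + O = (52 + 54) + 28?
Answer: -257/63317120 ≈ -4.0589e-6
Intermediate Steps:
O = 130 (O = -4 + ((52 + 54) + 28) = -4 + (106 + 28) = -4 + 134 = 130)
o(d, f) = (130 + d)/(2*f) (o(d, f) = (d + 130)/(f + f) = (130 + d)/((2*f)) = (130 + d)*(1/(2*f)) = (130 + d)/(2*f))
X(g) = 1
o(59, j)/2667 + X(-55)/(16465 - 1*21713) = ((½)*(130 + 59)/190)/2667 + 1/(16465 - 1*21713) = ((½)*(1/190)*189)*(1/2667) + 1/(16465 - 21713) = (189/380)*(1/2667) + 1/(-5248) = 9/48260 + 1*(-1/5248) = 9/48260 - 1/5248 = -257/63317120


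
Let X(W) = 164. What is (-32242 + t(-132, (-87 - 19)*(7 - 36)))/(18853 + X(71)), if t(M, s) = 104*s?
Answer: 95818/6339 ≈ 15.116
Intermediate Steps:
(-32242 + t(-132, (-87 - 19)*(7 - 36)))/(18853 + X(71)) = (-32242 + 104*((-87 - 19)*(7 - 36)))/(18853 + 164) = (-32242 + 104*(-106*(-29)))/19017 = (-32242 + 104*3074)*(1/19017) = (-32242 + 319696)*(1/19017) = 287454*(1/19017) = 95818/6339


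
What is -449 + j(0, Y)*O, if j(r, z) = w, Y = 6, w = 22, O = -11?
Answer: -691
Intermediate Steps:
j(r, z) = 22
-449 + j(0, Y)*O = -449 + 22*(-11) = -449 - 242 = -691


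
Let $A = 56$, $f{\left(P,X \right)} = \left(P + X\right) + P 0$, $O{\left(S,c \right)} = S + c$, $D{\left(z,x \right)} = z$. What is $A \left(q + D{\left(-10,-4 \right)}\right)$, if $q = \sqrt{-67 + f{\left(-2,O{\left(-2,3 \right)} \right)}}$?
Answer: $-560 + 112 i \sqrt{17} \approx -560.0 + 461.79 i$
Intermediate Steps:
$f{\left(P,X \right)} = P + X$ ($f{\left(P,X \right)} = \left(P + X\right) + 0 = P + X$)
$q = 2 i \sqrt{17}$ ($q = \sqrt{-67 + \left(-2 + \left(-2 + 3\right)\right)} = \sqrt{-67 + \left(-2 + 1\right)} = \sqrt{-67 - 1} = \sqrt{-68} = 2 i \sqrt{17} \approx 8.2462 i$)
$A \left(q + D{\left(-10,-4 \right)}\right) = 56 \left(2 i \sqrt{17} - 10\right) = 56 \left(-10 + 2 i \sqrt{17}\right) = -560 + 112 i \sqrt{17}$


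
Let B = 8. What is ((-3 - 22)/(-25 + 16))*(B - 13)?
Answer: -125/9 ≈ -13.889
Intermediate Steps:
((-3 - 22)/(-25 + 16))*(B - 13) = ((-3 - 22)/(-25 + 16))*(8 - 13) = -25/(-9)*(-5) = -25*(-1/9)*(-5) = (25/9)*(-5) = -125/9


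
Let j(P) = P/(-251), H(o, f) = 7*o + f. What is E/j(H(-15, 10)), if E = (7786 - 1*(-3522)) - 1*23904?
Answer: -3161596/95 ≈ -33280.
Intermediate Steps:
H(o, f) = f + 7*o
j(P) = -P/251 (j(P) = P*(-1/251) = -P/251)
E = -12596 (E = (7786 + 3522) - 23904 = 11308 - 23904 = -12596)
E/j(H(-15, 10)) = -12596*(-251/(10 + 7*(-15))) = -12596*(-251/(10 - 105)) = -12596/((-1/251*(-95))) = -12596/95/251 = -12596*251/95 = -3161596/95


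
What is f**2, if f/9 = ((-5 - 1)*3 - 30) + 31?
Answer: 23409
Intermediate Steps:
f = -153 (f = 9*(((-5 - 1)*3 - 30) + 31) = 9*((-6*3 - 30) + 31) = 9*((-18 - 30) + 31) = 9*(-48 + 31) = 9*(-17) = -153)
f**2 = (-153)**2 = 23409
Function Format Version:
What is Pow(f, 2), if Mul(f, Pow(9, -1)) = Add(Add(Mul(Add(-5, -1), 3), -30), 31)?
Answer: 23409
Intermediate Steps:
f = -153 (f = Mul(9, Add(Add(Mul(Add(-5, -1), 3), -30), 31)) = Mul(9, Add(Add(Mul(-6, 3), -30), 31)) = Mul(9, Add(Add(-18, -30), 31)) = Mul(9, Add(-48, 31)) = Mul(9, -17) = -153)
Pow(f, 2) = Pow(-153, 2) = 23409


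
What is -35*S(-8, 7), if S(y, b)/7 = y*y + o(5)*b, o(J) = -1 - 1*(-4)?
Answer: -20825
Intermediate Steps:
o(J) = 3 (o(J) = -1 + 4 = 3)
S(y, b) = 7*y**2 + 21*b (S(y, b) = 7*(y*y + 3*b) = 7*(y**2 + 3*b) = 7*y**2 + 21*b)
-35*S(-8, 7) = -35*(7*(-8)**2 + 21*7) = -35*(7*64 + 147) = -35*(448 + 147) = -35*595 = -20825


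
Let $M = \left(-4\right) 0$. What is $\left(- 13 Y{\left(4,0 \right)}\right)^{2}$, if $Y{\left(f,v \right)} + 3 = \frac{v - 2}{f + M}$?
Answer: $\frac{8281}{4} \approx 2070.3$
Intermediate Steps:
$M = 0$
$Y{\left(f,v \right)} = -3 + \frac{-2 + v}{f}$ ($Y{\left(f,v \right)} = -3 + \frac{v - 2}{f + 0} = -3 + \frac{-2 + v}{f}$)
$\left(- 13 Y{\left(4,0 \right)}\right)^{2} = \left(- 13 \frac{-2 + 0 - 12}{4}\right)^{2} = \left(- 13 \cdot \frac{1}{4} \left(-14\right)\right)^{2} = \left(\left(-13\right) \left(- \frac{7}{2}\right)\right)^{2} = \left(\frac{91}{2}\right)^{2} = \frac{8281}{4}$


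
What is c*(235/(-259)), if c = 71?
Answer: -16685/259 ≈ -64.421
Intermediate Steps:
c*(235/(-259)) = 71*(235/(-259)) = 71*(235*(-1/259)) = 71*(-235/259) = -16685/259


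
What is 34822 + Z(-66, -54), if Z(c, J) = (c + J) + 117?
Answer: 34819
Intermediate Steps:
Z(c, J) = 117 + J + c (Z(c, J) = (J + c) + 117 = 117 + J + c)
34822 + Z(-66, -54) = 34822 + (117 - 54 - 66) = 34822 - 3 = 34819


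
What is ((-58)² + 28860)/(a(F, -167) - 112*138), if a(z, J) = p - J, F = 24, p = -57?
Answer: -16112/7673 ≈ -2.0998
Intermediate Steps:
a(z, J) = -57 - J
((-58)² + 28860)/(a(F, -167) - 112*138) = ((-58)² + 28860)/((-57 - 1*(-167)) - 112*138) = (3364 + 28860)/((-57 + 167) - 15456) = 32224/(110 - 15456) = 32224/(-15346) = 32224*(-1/15346) = -16112/7673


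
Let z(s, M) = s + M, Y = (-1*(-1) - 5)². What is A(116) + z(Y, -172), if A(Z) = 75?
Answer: -81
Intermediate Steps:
Y = 16 (Y = (1 - 5)² = (-4)² = 16)
z(s, M) = M + s
A(116) + z(Y, -172) = 75 + (-172 + 16) = 75 - 156 = -81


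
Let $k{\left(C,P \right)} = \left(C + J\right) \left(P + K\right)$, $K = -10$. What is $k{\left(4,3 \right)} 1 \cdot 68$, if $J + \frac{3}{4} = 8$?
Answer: $-5355$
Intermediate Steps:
$J = \frac{29}{4}$ ($J = - \frac{3}{4} + 8 = \frac{29}{4} \approx 7.25$)
$k{\left(C,P \right)} = \left(-10 + P\right) \left(\frac{29}{4} + C\right)$ ($k{\left(C,P \right)} = \left(C + \frac{29}{4}\right) \left(P - 10\right) = \left(\frac{29}{4} + C\right) \left(-10 + P\right) = \left(-10 + P\right) \left(\frac{29}{4} + C\right)$)
$k{\left(4,3 \right)} 1 \cdot 68 = \left(- \frac{145}{2} - 40 + \frac{29}{4} \cdot 3 + 4 \cdot 3\right) 1 \cdot 68 = \left(- \frac{145}{2} - 40 + \frac{87}{4} + 12\right) 1 \cdot 68 = \left(- \frac{315}{4}\right) 1 \cdot 68 = \left(- \frac{315}{4}\right) 68 = -5355$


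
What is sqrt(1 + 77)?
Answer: sqrt(78) ≈ 8.8318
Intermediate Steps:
sqrt(1 + 77) = sqrt(78)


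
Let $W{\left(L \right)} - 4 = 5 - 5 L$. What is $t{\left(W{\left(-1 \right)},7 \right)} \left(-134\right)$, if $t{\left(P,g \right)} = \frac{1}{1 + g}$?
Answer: $- \frac{67}{4} \approx -16.75$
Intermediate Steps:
$W{\left(L \right)} = 9 - 5 L$ ($W{\left(L \right)} = 4 - \left(-5 + 5 L\right) = 9 - 5 L$)
$t{\left(W{\left(-1 \right)},7 \right)} \left(-134\right) = \frac{1}{1 + 7} \left(-134\right) = \frac{1}{8} \left(-134\right) = - \frac{67}{4}$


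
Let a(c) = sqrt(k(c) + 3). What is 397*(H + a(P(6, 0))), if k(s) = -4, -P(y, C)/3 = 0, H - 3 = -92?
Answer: -35333 + 397*I ≈ -35333.0 + 397.0*I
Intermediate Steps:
H = -89 (H = 3 - 92 = -89)
P(y, C) = 0 (P(y, C) = -3*0 = 0)
a(c) = I (a(c) = sqrt(-4 + 3) = sqrt(-1) = I)
397*(H + a(P(6, 0))) = 397*(-89 + I) = -35333 + 397*I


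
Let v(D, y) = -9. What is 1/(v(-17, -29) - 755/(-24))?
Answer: 24/539 ≈ 0.044527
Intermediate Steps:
1/(v(-17, -29) - 755/(-24)) = 1/(-9 - 755/(-24)) = 1/(-9 - 755*(-1/24)) = 1/(-9 + 755/24) = 1/(539/24) = 24/539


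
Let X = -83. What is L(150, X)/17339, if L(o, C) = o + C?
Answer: 67/17339 ≈ 0.0038641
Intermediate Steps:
L(o, C) = C + o
L(150, X)/17339 = (-83 + 150)/17339 = 67*(1/17339) = 67/17339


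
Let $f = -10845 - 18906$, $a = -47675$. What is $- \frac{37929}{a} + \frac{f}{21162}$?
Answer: $- \frac{205241809}{336299450} \approx -0.61029$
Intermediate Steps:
$f = -29751$
$- \frac{37929}{a} + \frac{f}{21162} = - \frac{37929}{-47675} - \frac{29751}{21162} = \left(-37929\right) \left(- \frac{1}{47675}\right) - \frac{9917}{7054} = \frac{37929}{47675} - \frac{9917}{7054} = - \frac{205241809}{336299450}$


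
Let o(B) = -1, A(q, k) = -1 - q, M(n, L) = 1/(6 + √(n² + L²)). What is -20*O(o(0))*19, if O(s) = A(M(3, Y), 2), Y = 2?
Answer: 11020/23 - 380*√13/23 ≈ 419.56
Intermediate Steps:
M(n, L) = 1/(6 + √(L² + n²))
O(s) = -1 - 1/(6 + √13) (O(s) = -1 - 1/(6 + √(2² + 3²)) = -1 - 1/(6 + √(4 + 9)) = -1 - 1/(6 + √13))
-20*O(o(0))*19 = -20*(-29/23 + √13/23)*19 = (580/23 - 20*√13/23)*19 = 11020/23 - 380*√13/23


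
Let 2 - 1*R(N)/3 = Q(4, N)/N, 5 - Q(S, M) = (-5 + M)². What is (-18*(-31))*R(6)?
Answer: 2232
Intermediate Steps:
Q(S, M) = 5 - (-5 + M)²
R(N) = 6 - 3*(5 - (-5 + N)²)/N
(-18*(-31))*R(6) = (-18*(-31))*(-24 + 3*6 + 60/6) = 558*(-24 + 18 + 60*(⅙)) = 558*(-24 + 18 + 10) = 558*4 = 2232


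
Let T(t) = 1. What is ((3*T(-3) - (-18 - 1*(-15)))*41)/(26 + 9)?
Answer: 246/35 ≈ 7.0286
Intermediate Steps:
((3*T(-3) - (-18 - 1*(-15)))*41)/(26 + 9) = ((3*1 - (-18 - 1*(-15)))*41)/(26 + 9) = ((3 - (-18 + 15))*41)/35 = ((3 - 1*(-3))*41)*(1/35) = ((3 + 3)*41)*(1/35) = (6*41)*(1/35) = 246*(1/35) = 246/35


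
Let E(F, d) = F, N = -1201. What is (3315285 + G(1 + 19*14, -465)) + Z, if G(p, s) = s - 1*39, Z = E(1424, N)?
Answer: 3316205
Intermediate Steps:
Z = 1424
G(p, s) = -39 + s (G(p, s) = s - 39 = -39 + s)
(3315285 + G(1 + 19*14, -465)) + Z = (3315285 + (-39 - 465)) + 1424 = (3315285 - 504) + 1424 = 3314781 + 1424 = 3316205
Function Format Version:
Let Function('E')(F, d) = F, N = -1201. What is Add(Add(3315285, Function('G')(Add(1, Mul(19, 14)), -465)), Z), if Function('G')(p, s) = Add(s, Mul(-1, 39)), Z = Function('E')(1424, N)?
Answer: 3316205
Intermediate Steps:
Z = 1424
Function('G')(p, s) = Add(-39, s) (Function('G')(p, s) = Add(s, -39) = Add(-39, s))
Add(Add(3315285, Function('G')(Add(1, Mul(19, 14)), -465)), Z) = Add(Add(3315285, Add(-39, -465)), 1424) = Add(Add(3315285, -504), 1424) = Add(3314781, 1424) = 3316205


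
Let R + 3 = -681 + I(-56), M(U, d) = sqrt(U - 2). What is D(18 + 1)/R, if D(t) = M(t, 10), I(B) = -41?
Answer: -sqrt(17)/725 ≈ -0.0056870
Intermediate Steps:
M(U, d) = sqrt(-2 + U)
D(t) = sqrt(-2 + t)
R = -725 (R = -3 + (-681 - 41) = -3 - 722 = -725)
D(18 + 1)/R = sqrt(-2 + (18 + 1))/(-725) = sqrt(-2 + 19)*(-1/725) = sqrt(17)*(-1/725) = -sqrt(17)/725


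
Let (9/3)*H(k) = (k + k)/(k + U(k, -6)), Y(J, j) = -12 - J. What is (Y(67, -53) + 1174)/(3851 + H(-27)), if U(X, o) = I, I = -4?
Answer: 33945/119399 ≈ 0.28430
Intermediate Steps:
U(X, o) = -4
H(k) = 2*k/(3*(-4 + k)) (H(k) = ((k + k)/(k - 4))/3 = ((2*k)/(-4 + k))/3 = (2*k/(-4 + k))/3 = 2*k/(3*(-4 + k)))
(Y(67, -53) + 1174)/(3851 + H(-27)) = ((-12 - 1*67) + 1174)/(3851 + (⅔)*(-27)/(-4 - 27)) = ((-12 - 67) + 1174)/(3851 + (⅔)*(-27)/(-31)) = (-79 + 1174)/(3851 + (⅔)*(-27)*(-1/31)) = 1095/(3851 + 18/31) = 1095/(119399/31) = 1095*(31/119399) = 33945/119399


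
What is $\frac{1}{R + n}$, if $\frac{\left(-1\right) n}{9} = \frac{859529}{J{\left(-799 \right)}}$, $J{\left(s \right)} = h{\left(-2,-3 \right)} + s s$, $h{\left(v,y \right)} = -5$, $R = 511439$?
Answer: $\frac{58036}{29681170553} \approx 1.9553 \cdot 10^{-6}$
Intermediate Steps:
$J{\left(s \right)} = -5 + s^{2}$ ($J{\left(s \right)} = -5 + s s = -5 + s^{2}$)
$n = - \frac{703251}{58036}$ ($n = - 9 \frac{859529}{-5 + \left(-799\right)^{2}} = - 9 \frac{859529}{-5 + 638401} = - 9 \cdot \frac{859529}{638396} = - 9 \cdot 859529 \cdot \frac{1}{638396} = \left(-9\right) \frac{78139}{58036} = - \frac{703251}{58036} \approx -12.117$)
$\frac{1}{R + n} = \frac{1}{511439 - \frac{703251}{58036}} = \frac{1}{\frac{29681170553}{58036}} = \frac{58036}{29681170553}$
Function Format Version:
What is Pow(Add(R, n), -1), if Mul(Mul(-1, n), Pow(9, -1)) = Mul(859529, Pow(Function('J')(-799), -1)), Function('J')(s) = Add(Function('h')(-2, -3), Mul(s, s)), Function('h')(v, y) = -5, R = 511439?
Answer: Rational(58036, 29681170553) ≈ 1.9553e-6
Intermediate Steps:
Function('J')(s) = Add(-5, Pow(s, 2)) (Function('J')(s) = Add(-5, Mul(s, s)) = Add(-5, Pow(s, 2)))
n = Rational(-703251, 58036) (n = Mul(-9, Mul(859529, Pow(Add(-5, Pow(-799, 2)), -1))) = Mul(-9, Mul(859529, Pow(Add(-5, 638401), -1))) = Mul(-9, Mul(859529, Pow(638396, -1))) = Mul(-9, Mul(859529, Rational(1, 638396))) = Mul(-9, Rational(78139, 58036)) = Rational(-703251, 58036) ≈ -12.117)
Pow(Add(R, n), -1) = Pow(Add(511439, Rational(-703251, 58036)), -1) = Pow(Rational(29681170553, 58036), -1) = Rational(58036, 29681170553)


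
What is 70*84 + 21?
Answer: 5901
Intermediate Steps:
70*84 + 21 = 5880 + 21 = 5901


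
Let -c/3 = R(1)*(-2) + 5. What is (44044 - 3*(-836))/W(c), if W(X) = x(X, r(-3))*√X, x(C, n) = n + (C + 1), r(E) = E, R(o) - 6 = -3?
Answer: 46552*√3/3 ≈ 26877.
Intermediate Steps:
R(o) = 3 (R(o) = 6 - 3 = 3)
x(C, n) = 1 + C + n (x(C, n) = n + (1 + C) = 1 + C + n)
c = 3 (c = -3*(3*(-2) + 5) = -3*(-6 + 5) = -3*(-1) = 3)
W(X) = √X*(-2 + X) (W(X) = (1 + X - 3)*√X = (-2 + X)*√X = √X*(-2 + X))
(44044 - 3*(-836))/W(c) = (44044 - 3*(-836))/((√3*(-2 + 3))) = (44044 + 2508)/((√3*1)) = 46552/(√3) = 46552*(√3/3) = 46552*√3/3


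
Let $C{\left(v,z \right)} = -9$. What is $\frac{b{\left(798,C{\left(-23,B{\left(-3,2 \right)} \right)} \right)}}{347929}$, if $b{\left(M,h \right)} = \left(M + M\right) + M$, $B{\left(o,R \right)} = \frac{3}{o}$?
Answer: $\frac{2394}{347929} \approx 0.0068807$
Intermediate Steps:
$b{\left(M,h \right)} = 3 M$ ($b{\left(M,h \right)} = 2 M + M = 3 M$)
$\frac{b{\left(798,C{\left(-23,B{\left(-3,2 \right)} \right)} \right)}}{347929} = \frac{3 \cdot 798}{347929} = 2394 \cdot \frac{1}{347929} = \frac{2394}{347929}$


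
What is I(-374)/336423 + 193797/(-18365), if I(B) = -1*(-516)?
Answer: -21729430597/2059469465 ≈ -10.551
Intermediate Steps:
I(B) = 516
I(-374)/336423 + 193797/(-18365) = 516/336423 + 193797/(-18365) = 516*(1/336423) + 193797*(-1/18365) = 172/112141 - 193797/18365 = -21729430597/2059469465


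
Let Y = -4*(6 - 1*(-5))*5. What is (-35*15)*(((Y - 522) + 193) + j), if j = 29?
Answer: 273000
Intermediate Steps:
Y = -220 (Y = -4*(6 + 5)*5 = -4*11*5 = -44*5 = -220)
(-35*15)*(((Y - 522) + 193) + j) = (-35*15)*(((-220 - 522) + 193) + 29) = -525*((-742 + 193) + 29) = -525*(-549 + 29) = -525*(-520) = 273000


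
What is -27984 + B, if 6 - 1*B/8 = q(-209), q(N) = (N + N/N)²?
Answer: -374048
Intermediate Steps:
q(N) = (1 + N)² (q(N) = (N + 1)² = (1 + N)²)
B = -346064 (B = 48 - 8*(1 - 209)² = 48 - 8*(-208)² = 48 - 8*43264 = 48 - 346112 = -346064)
-27984 + B = -27984 - 346064 = -374048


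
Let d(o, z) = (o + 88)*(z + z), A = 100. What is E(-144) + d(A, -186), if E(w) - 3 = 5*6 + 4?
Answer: -69899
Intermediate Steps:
E(w) = 37 (E(w) = 3 + (5*6 + 4) = 3 + (30 + 4) = 3 + 34 = 37)
d(o, z) = 2*z*(88 + o) (d(o, z) = (88 + o)*(2*z) = 2*z*(88 + o))
E(-144) + d(A, -186) = 37 + 2*(-186)*(88 + 100) = 37 + 2*(-186)*188 = 37 - 69936 = -69899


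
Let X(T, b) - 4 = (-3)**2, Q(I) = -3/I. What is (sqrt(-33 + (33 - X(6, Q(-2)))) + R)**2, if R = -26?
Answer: (26 - I*sqrt(13))**2 ≈ 663.0 - 187.49*I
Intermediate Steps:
X(T, b) = 13 (X(T, b) = 4 + (-3)**2 = 4 + 9 = 13)
(sqrt(-33 + (33 - X(6, Q(-2)))) + R)**2 = (sqrt(-33 + (33 - 1*13)) - 26)**2 = (sqrt(-33 + (33 - 13)) - 26)**2 = (sqrt(-33 + 20) - 26)**2 = (sqrt(-13) - 26)**2 = (I*sqrt(13) - 26)**2 = (-26 + I*sqrt(13))**2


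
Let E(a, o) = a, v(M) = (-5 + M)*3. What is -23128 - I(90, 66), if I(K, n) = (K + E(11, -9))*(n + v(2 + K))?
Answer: -56155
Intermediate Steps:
v(M) = -15 + 3*M
I(K, n) = (11 + K)*(-9 + n + 3*K) (I(K, n) = (K + 11)*(n + (-15 + 3*(2 + K))) = (11 + K)*(n + (-15 + (6 + 3*K))) = (11 + K)*(n + (-9 + 3*K)) = (11 + K)*(-9 + n + 3*K))
-23128 - I(90, 66) = -23128 - (-99 + 3*90² + 11*66 + 24*90 + 90*66) = -23128 - (-99 + 3*8100 + 726 + 2160 + 5940) = -23128 - (-99 + 24300 + 726 + 2160 + 5940) = -23128 - 1*33027 = -23128 - 33027 = -56155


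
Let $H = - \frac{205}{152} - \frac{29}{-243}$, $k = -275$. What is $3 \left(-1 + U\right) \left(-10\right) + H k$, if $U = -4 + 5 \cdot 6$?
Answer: $- \frac{15215075}{36936} \approx -411.93$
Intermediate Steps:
$U = 26$ ($U = -4 + 30 = 26$)
$H = - \frac{45407}{36936}$ ($H = \left(-205\right) \frac{1}{152} - - \frac{29}{243} = - \frac{205}{152} + \frac{29}{243} = - \frac{45407}{36936} \approx -1.2293$)
$3 \left(-1 + U\right) \left(-10\right) + H k = 3 \left(-1 + 26\right) \left(-10\right) - - \frac{12486925}{36936} = 3 \cdot 25 \left(-10\right) + \frac{12486925}{36936} = 75 \left(-10\right) + \frac{12486925}{36936} = -750 + \frac{12486925}{36936} = - \frac{15215075}{36936}$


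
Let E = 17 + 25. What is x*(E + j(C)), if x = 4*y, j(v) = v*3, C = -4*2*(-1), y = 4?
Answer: 1056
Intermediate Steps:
E = 42
C = 8 (C = -8*(-1) = 8)
j(v) = 3*v
x = 16 (x = 4*4 = 16)
x*(E + j(C)) = 16*(42 + 3*8) = 16*(42 + 24) = 16*66 = 1056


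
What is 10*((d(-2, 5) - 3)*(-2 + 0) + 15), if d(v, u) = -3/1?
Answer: 270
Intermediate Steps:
d(v, u) = -3 (d(v, u) = -3*1 = -3)
10*((d(-2, 5) - 3)*(-2 + 0) + 15) = 10*((-3 - 3)*(-2 + 0) + 15) = 10*(-6*(-2) + 15) = 10*(12 + 15) = 10*27 = 270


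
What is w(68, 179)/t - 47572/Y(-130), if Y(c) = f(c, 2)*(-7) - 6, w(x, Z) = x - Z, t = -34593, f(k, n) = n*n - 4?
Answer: 274276477/34593 ≈ 7928.7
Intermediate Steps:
f(k, n) = -4 + n² (f(k, n) = n² - 4 = -4 + n²)
Y(c) = -6 (Y(c) = (-4 + 2²)*(-7) - 6 = (-4 + 4)*(-7) - 6 = 0*(-7) - 6 = 0 - 6 = -6)
w(68, 179)/t - 47572/Y(-130) = (68 - 1*179)/(-34593) - 47572/(-6) = (68 - 179)*(-1/34593) - 47572*(-⅙) = -111*(-1/34593) + 23786/3 = 37/11531 + 23786/3 = 274276477/34593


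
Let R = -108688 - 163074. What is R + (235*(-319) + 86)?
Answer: -346641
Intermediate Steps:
R = -271762
R + (235*(-319) + 86) = -271762 + (235*(-319) + 86) = -271762 + (-74965 + 86) = -271762 - 74879 = -346641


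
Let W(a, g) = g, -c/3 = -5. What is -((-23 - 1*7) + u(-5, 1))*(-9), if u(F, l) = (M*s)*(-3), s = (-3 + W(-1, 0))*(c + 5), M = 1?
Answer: 1350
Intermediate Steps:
c = 15 (c = -3*(-5) = 15)
s = -60 (s = (-3 + 0)*(15 + 5) = -3*20 = -60)
u(F, l) = 180 (u(F, l) = (1*(-60))*(-3) = -60*(-3) = 180)
-((-23 - 1*7) + u(-5, 1))*(-9) = -((-23 - 1*7) + 180)*(-9) = -((-23 - 7) + 180)*(-9) = -(-30 + 180)*(-9) = -150*(-9) = -1*(-1350) = 1350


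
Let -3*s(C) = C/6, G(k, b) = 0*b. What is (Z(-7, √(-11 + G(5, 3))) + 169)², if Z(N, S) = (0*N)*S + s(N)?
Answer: 9296401/324 ≈ 28693.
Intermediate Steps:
G(k, b) = 0
s(C) = -C/18 (s(C) = -C/(3*6) = -C/18)
Z(N, S) = -N/18 (Z(N, S) = (0*N)*S - N/18 = 0*S - N/18 = 0 - N/18 = -N/18)
(Z(-7, √(-11 + G(5, 3))) + 169)² = (-1/18*(-7) + 169)² = (7/18 + 169)² = (3049/18)² = 9296401/324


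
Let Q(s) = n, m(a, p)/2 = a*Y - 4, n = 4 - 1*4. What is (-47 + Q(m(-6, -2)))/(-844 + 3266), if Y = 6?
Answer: -47/2422 ≈ -0.019405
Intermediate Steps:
n = 0 (n = 4 - 4 = 0)
m(a, p) = -8 + 12*a (m(a, p) = 2*(a*6 - 4) = 2*(6*a - 4) = 2*(-4 + 6*a) = -8 + 12*a)
Q(s) = 0
(-47 + Q(m(-6, -2)))/(-844 + 3266) = (-47 + 0)/(-844 + 3266) = -47/2422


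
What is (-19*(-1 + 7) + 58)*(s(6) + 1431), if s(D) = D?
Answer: -80472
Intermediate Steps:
(-19*(-1 + 7) + 58)*(s(6) + 1431) = (-19*(-1 + 7) + 58)*(6 + 1431) = (-19*6 + 58)*1437 = (-114 + 58)*1437 = -56*1437 = -80472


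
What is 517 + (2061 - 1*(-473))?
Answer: 3051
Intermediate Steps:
517 + (2061 - 1*(-473)) = 517 + (2061 + 473) = 517 + 2534 = 3051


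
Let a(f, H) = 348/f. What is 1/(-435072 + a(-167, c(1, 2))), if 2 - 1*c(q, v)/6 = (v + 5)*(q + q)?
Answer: -167/72657372 ≈ -2.2985e-6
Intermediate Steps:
c(q, v) = 12 - 12*q*(5 + v) (c(q, v) = 12 - 6*(v + 5)*(q + q) = 12 - 6*(5 + v)*2*q = 12 - 12*q*(5 + v))
1/(-435072 + a(-167, c(1, 2))) = 1/(-435072 + 348/(-167)) = 1/(-435072 + 348*(-1/167)) = 1/(-435072 - 348/167) = 1/(-72657372/167) = -167/72657372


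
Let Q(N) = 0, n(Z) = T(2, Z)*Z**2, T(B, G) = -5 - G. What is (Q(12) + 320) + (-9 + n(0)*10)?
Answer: 311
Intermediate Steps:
n(Z) = Z**2*(-5 - Z) (n(Z) = (-5 - Z)*Z**2 = Z**2*(-5 - Z))
(Q(12) + 320) + (-9 + n(0)*10) = (0 + 320) + (-9 + (0**2*(-5 - 1*0))*10) = 320 + (-9 + (0*(-5 + 0))*10) = 320 + (-9 + (0*(-5))*10) = 320 + (-9 + 0*10) = 320 + (-9 + 0) = 320 - 9 = 311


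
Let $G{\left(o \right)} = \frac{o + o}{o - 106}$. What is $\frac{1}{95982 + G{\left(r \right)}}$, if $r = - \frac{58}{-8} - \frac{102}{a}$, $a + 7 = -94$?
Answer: $\frac{39487}{3790034560} \approx 1.0419 \cdot 10^{-5}$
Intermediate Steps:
$a = -101$ ($a = -7 - 94 = -101$)
$r = \frac{3337}{404}$ ($r = - \frac{58}{-8} - \frac{102}{-101} = \left(-58\right) \left(- \frac{1}{8}\right) - - \frac{102}{101} = \frac{29}{4} + \frac{102}{101} = \frac{3337}{404} \approx 8.2599$)
$G{\left(o \right)} = \frac{2 o}{-106 + o}$
$\frac{1}{95982 + G{\left(r \right)}} = \frac{1}{95982 + 2 \cdot \frac{3337}{404} \frac{1}{-106 + \frac{3337}{404}}} = \frac{1}{95982 + 2 \cdot \frac{3337}{404} \frac{1}{- \frac{39487}{404}}} = \frac{1}{95982 + 2 \cdot \frac{3337}{404} \left(- \frac{404}{39487}\right)} = \frac{1}{95982 - \frac{6674}{39487}} = \frac{1}{\frac{3790034560}{39487}} = \frac{39487}{3790034560}$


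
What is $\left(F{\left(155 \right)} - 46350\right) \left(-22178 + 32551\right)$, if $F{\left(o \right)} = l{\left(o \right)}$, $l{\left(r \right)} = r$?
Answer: $-479180735$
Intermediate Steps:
$F{\left(o \right)} = o$
$\left(F{\left(155 \right)} - 46350\right) \left(-22178 + 32551\right) = \left(155 - 46350\right) \left(-22178 + 32551\right) = \left(-46195\right) 10373 = -479180735$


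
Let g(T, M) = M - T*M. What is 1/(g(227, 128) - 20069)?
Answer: -1/48997 ≈ -2.0409e-5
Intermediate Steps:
g(T, M) = M - M*T
1/(g(227, 128) - 20069) = 1/(128*(1 - 1*227) - 20069) = 1/(128*(1 - 227) - 20069) = 1/(128*(-226) - 20069) = 1/(-28928 - 20069) = 1/(-48997) = -1/48997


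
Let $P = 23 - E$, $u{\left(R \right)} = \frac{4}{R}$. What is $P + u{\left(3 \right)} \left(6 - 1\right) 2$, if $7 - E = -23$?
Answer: $\frac{19}{3} \approx 6.3333$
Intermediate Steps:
$E = 30$ ($E = 7 - -23 = 7 + 23 = 30$)
$P = -7$ ($P = 23 - 30 = -7$)
$P + u{\left(3 \right)} \left(6 - 1\right) 2 = -7 + \frac{4}{3} \left(6 - 1\right) 2 = -7 + 4 \cdot \frac{1}{3} \cdot 5 \cdot 2 = -7 + \frac{4}{3} \cdot 10 = -7 + \frac{40}{3} = \frac{19}{3}$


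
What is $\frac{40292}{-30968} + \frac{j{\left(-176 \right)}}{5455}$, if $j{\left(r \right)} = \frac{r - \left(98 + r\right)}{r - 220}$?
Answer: $- \frac{388548829}{298644885} \approx -1.301$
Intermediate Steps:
$j{\left(r \right)} = - \frac{98}{-220 + r}$ ($j{\left(r \right)} = \frac{r - \left(98 + r\right)}{-220 + r} = - \frac{98}{-220 + r}$)
$\frac{40292}{-30968} + \frac{j{\left(-176 \right)}}{5455} = \frac{40292}{-30968} + \frac{\left(-98\right) \frac{1}{-220 - 176}}{5455} = 40292 \left(- \frac{1}{30968}\right) + - \frac{98}{-396} \cdot \frac{1}{5455} = - \frac{1439}{1106} + \left(-98\right) \left(- \frac{1}{396}\right) \frac{1}{5455} = - \frac{1439}{1106} + \frac{49}{198} \cdot \frac{1}{5455} = - \frac{1439}{1106} + \frac{49}{1080090} = - \frac{388548829}{298644885}$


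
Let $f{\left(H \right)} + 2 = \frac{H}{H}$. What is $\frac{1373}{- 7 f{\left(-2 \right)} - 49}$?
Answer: $- \frac{1373}{42} \approx -32.69$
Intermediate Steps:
$f{\left(H \right)} = -1$ ($f{\left(H \right)} = -2 + \frac{H}{H} = -2 + 1 = -1$)
$\frac{1373}{- 7 f{\left(-2 \right)} - 49} = \frac{1373}{\left(-7\right) \left(-1\right) - 49} = \frac{1373}{7 - 49} = \frac{1373}{-42} = 1373 \left(- \frac{1}{42}\right) = - \frac{1373}{42}$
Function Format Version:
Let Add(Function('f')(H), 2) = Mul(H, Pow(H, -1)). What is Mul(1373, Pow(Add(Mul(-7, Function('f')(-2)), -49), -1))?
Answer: Rational(-1373, 42) ≈ -32.690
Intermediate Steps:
Function('f')(H) = -1 (Function('f')(H) = Add(-2, Mul(H, Pow(H, -1))) = Add(-2, 1) = -1)
Mul(1373, Pow(Add(Mul(-7, Function('f')(-2)), -49), -1)) = Mul(1373, Pow(Add(Mul(-7, -1), -49), -1)) = Mul(1373, Pow(Add(7, -49), -1)) = Mul(1373, Pow(-42, -1)) = Mul(1373, Rational(-1, 42)) = Rational(-1373, 42)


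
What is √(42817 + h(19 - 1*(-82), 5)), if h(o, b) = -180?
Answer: √42637 ≈ 206.49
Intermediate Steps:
√(42817 + h(19 - 1*(-82), 5)) = √(42817 - 180) = √42637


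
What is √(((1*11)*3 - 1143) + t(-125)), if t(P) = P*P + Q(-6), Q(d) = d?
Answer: √14509 ≈ 120.45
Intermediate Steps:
t(P) = -6 + P² (t(P) = P*P - 6 = P² - 6 = -6 + P²)
√(((1*11)*3 - 1143) + t(-125)) = √(((1*11)*3 - 1143) + (-6 + (-125)²)) = √((11*3 - 1143) + (-6 + 15625)) = √((33 - 1143) + 15619) = √(-1110 + 15619) = √14509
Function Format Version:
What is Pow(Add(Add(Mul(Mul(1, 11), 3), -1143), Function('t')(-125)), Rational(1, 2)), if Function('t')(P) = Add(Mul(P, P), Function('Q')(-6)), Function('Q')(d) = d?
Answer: Pow(14509, Rational(1, 2)) ≈ 120.45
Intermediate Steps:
Function('t')(P) = Add(-6, Pow(P, 2)) (Function('t')(P) = Add(Mul(P, P), -6) = Add(Pow(P, 2), -6) = Add(-6, Pow(P, 2)))
Pow(Add(Add(Mul(Mul(1, 11), 3), -1143), Function('t')(-125)), Rational(1, 2)) = Pow(Add(Add(Mul(Mul(1, 11), 3), -1143), Add(-6, Pow(-125, 2))), Rational(1, 2)) = Pow(Add(Add(Mul(11, 3), -1143), Add(-6, 15625)), Rational(1, 2)) = Pow(Add(Add(33, -1143), 15619), Rational(1, 2)) = Pow(Add(-1110, 15619), Rational(1, 2)) = Pow(14509, Rational(1, 2))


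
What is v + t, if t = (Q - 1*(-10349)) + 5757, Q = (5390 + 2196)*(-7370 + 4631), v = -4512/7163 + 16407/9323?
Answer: -1386496286486287/66780649 ≈ -2.0762e+7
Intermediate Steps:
v = 75457965/66780649 (v = -4512*1/7163 + 16407*(1/9323) = -4512/7163 + 16407/9323 = 75457965/66780649 ≈ 1.1299)
Q = -20778054 (Q = 7586*(-2739) = -20778054)
t = -20761948 (t = (-20778054 - 1*(-10349)) + 5757 = (-20778054 + 10349) + 5757 = -20767705 + 5757 = -20761948)
v + t = 75457965/66780649 - 20761948 = -1386496286486287/66780649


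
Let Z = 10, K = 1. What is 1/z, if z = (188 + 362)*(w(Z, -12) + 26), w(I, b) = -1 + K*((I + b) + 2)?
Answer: 1/13750 ≈ 7.2727e-5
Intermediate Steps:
w(I, b) = 1 + I + b (w(I, b) = -1 + 1*((I + b) + 2) = -1 + 1*(2 + I + b) = -1 + (2 + I + b) = 1 + I + b)
z = 13750 (z = (188 + 362)*((1 + 10 - 12) + 26) = 550*(-1 + 26) = 550*25 = 13750)
1/z = 1/13750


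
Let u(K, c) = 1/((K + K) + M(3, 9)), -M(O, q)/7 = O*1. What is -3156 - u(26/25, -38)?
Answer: -1492763/473 ≈ -3155.9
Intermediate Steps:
M(O, q) = -7*O
u(K, c) = 1/(-21 + 2*K) (u(K, c) = 1/((K + K) - 7*3) = 1/(2*K - 21) = 1/(-21 + 2*K))
-3156 - u(26/25, -38) = -3156 - 1/(-21 + 2*(26/25)) = -3156 - 1/(-21 + 52/25) = -3156 - 1/(-473/25) = -3156 - 1*(-25/473) = -3156 + 25/473 = -1492763/473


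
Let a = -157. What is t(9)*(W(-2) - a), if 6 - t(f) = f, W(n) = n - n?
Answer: -471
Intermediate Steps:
W(n) = 0
t(f) = 6 - f
t(9)*(W(-2) - a) = (6 - 1*9)*(0 - 1*(-157)) = (6 - 9)*(0 + 157) = -3*157 = -471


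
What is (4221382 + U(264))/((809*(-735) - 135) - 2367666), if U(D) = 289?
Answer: -4221671/2962416 ≈ -1.4251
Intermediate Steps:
(4221382 + U(264))/((809*(-735) - 135) - 2367666) = (4221382 + 289)/((809*(-735) - 135) - 2367666) = 4221671/((-594615 - 135) - 2367666) = 4221671/(-594750 - 2367666) = 4221671/(-2962416) = 4221671*(-1/2962416) = -4221671/2962416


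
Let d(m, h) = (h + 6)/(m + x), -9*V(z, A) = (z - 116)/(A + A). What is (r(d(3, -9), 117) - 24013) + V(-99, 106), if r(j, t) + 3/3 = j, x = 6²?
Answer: -595642369/24804 ≈ -24014.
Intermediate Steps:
x = 36
V(z, A) = -(-116 + z)/(18*A) (V(z, A) = -(z - 116)/(9*(A + A)) = -(-116 + z)/(9*(2*A)) = -(-116 + z)*1/(2*A)/9 = -(-116 + z)/(18*A))
d(m, h) = (6 + h)/(36 + m) (d(m, h) = (h + 6)/(m + 36) = (6 + h)/(36 + m))
r(j, t) = -1 + j
(r(d(3, -9), 117) - 24013) + V(-99, 106) = ((-1 + (6 - 9)/(36 + 3)) - 24013) + (1/18)*(116 - 1*(-99))/106 = ((-1 - 3/39) - 24013) + (1/18)*(1/106)*(116 + 99) = ((-1 + (1/39)*(-3)) - 24013) + (1/18)*(1/106)*215 = ((-1 - 1/13) - 24013) + 215/1908 = (-14/13 - 24013) + 215/1908 = -312183/13 + 215/1908 = -595642369/24804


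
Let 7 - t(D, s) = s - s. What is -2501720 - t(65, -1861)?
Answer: -2501727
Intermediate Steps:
t(D, s) = 7 (t(D, s) = 7 - (s - s) = 7 - 1*0 = 7 + 0 = 7)
-2501720 - t(65, -1861) = -2501720 - 1*7 = -2501720 - 7 = -2501727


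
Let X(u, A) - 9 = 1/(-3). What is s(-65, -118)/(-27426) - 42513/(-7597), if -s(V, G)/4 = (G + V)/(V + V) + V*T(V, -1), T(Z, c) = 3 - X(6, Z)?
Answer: 114776729758/20314643895 ≈ 5.6499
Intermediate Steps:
X(u, A) = 26/3 (X(u, A) = 9 + 1/(-3) = 9 - ⅓ = 26/3)
T(Z, c) = -17/3 (T(Z, c) = 3 - 1*26/3 = 3 - 26/3 = -17/3)
s(V, G) = 68*V/3 - 2*(G + V)/V (s(V, G) = -4*((G + V)/(V + V) + V*(-17/3)) = -4*((G + V)/((2*V)) - 17*V/3) = -4*((G + V)*(1/(2*V)) - 17*V/3) = -4*((G + V)/(2*V) - 17*V/3) = -4*(-17*V/3 + (G + V)/(2*V)) = 68*V/3 - 2*(G + V)/V)
s(-65, -118)/(-27426) - 42513/(-7597) = (-2 + (68/3)*(-65) - 2*(-118)/(-65))/(-27426) - 42513/(-7597) = (-2 - 4420/3 - 2*(-118)*(-1/65))*(-1/27426) - 42513*(-1/7597) = (-2 - 4420/3 - 236/65)*(-1/27426) + 42513/7597 = -288398/195*(-1/27426) + 42513/7597 = 144199/2674035 + 42513/7597 = 114776729758/20314643895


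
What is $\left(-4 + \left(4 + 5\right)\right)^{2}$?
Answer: $25$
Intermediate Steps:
$\left(-4 + \left(4 + 5\right)\right)^{2} = \left(-4 + 9\right)^{2} = 5^{2} = 25$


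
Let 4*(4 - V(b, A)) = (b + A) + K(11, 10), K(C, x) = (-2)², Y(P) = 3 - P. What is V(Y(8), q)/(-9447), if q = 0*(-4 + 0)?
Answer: -17/37788 ≈ -0.00044988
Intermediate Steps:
K(C, x) = 4
q = 0 (q = 0*(-4) = 0)
V(b, A) = 3 - A/4 - b/4 (V(b, A) = 4 - ((b + A) + 4)/4 = 4 - ((A + b) + 4)/4 = 4 - (4 + A + b)/4 = 4 + (-1 - A/4 - b/4) = 3 - A/4 - b/4)
V(Y(8), q)/(-9447) = (3 - ¼*0 - (3 - 1*8)/4)/(-9447) = (3 + 0 - (3 - 8)/4)*(-1/9447) = (3 + 0 - ¼*(-5))*(-1/9447) = (3 + 0 + 5/4)*(-1/9447) = (17/4)*(-1/9447) = -17/37788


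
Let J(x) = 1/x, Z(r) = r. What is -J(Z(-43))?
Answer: 1/43 ≈ 0.023256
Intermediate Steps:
-J(Z(-43)) = -1/(-43) = -1*(-1/43) = 1/43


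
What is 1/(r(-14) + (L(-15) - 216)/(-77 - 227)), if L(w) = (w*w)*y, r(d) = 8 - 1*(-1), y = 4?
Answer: 4/27 ≈ 0.14815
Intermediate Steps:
r(d) = 9 (r(d) = 8 + 1 = 9)
L(w) = 4*w**2 (L(w) = (w*w)*4 = w**2*4 = 4*w**2)
1/(r(-14) + (L(-15) - 216)/(-77 - 227)) = 1/(9 + (4*(-15)**2 - 216)/(-77 - 227)) = 1/(9 + (4*225 - 216)/(-304)) = 1/(9 + (900 - 216)*(-1/304)) = 1/(9 + 684*(-1/304)) = 1/(9 - 9/4) = 1/(27/4) = 4/27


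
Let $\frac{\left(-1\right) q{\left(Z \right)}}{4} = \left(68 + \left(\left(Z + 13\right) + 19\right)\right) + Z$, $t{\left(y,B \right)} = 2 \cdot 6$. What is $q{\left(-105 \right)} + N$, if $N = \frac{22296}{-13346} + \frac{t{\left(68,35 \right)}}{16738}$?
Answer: $\frac{24479130706}{55846337} \approx 438.33$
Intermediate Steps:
$t{\left(y,B \right)} = 12$
$N = - \frac{93257574}{55846337}$ ($N = \frac{22296}{-13346} + \frac{12}{16738} = 22296 \left(- \frac{1}{13346}\right) + 12 \cdot \frac{1}{16738} = - \frac{11148}{6673} + \frac{6}{8369} = - \frac{93257574}{55846337} \approx -1.6699$)
$q{\left(Z \right)} = -400 - 8 Z$ ($q{\left(Z \right)} = - 4 \left(\left(68 + \left(\left(Z + 13\right) + 19\right)\right) + Z\right) = - 4 \left(\left(68 + \left(\left(13 + Z\right) + 19\right)\right) + Z\right) = - 4 \left(\left(68 + \left(32 + Z\right)\right) + Z\right) = - 4 \left(\left(100 + Z\right) + Z\right) = - 4 \left(100 + 2 Z\right) = -400 - 8 Z$)
$q{\left(-105 \right)} + N = \left(-400 - -840\right) - \frac{93257574}{55846337} = \left(-400 + 840\right) - \frac{93257574}{55846337} = 440 - \frac{93257574}{55846337} = \frac{24479130706}{55846337}$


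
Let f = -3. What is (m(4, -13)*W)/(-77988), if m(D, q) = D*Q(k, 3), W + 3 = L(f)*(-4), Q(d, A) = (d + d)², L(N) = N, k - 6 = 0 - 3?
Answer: -108/6499 ≈ -0.016618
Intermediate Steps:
k = 3 (k = 6 + (0 - 3) = 6 - 3 = 3)
Q(d, A) = 4*d² (Q(d, A) = (2*d)² = 4*d²)
W = 9 (W = -3 - 3*(-4) = -3 + 12 = 9)
m(D, q) = 36*D (m(D, q) = D*(4*3²) = D*(4*9) = D*36 = 36*D)
(m(4, -13)*W)/(-77988) = ((36*4)*9)/(-77988) = (144*9)*(-1/77988) = 1296*(-1/77988) = -108/6499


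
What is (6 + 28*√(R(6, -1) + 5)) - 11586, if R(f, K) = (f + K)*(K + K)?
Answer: -11580 + 28*I*√5 ≈ -11580.0 + 62.61*I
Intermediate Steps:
R(f, K) = 2*K*(K + f) (R(f, K) = (K + f)*(2*K) = 2*K*(K + f))
(6 + 28*√(R(6, -1) + 5)) - 11586 = (6 + 28*√(2*(-1)*(-1 + 6) + 5)) - 11586 = (6 + 28*√(2*(-1)*5 + 5)) - 11586 = (6 + 28*√(-10 + 5)) - 11586 = (6 + 28*√(-5)) - 11586 = (6 + 28*(I*√5)) - 11586 = (6 + 28*I*√5) - 11586 = -11580 + 28*I*√5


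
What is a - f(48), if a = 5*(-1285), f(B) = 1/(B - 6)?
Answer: -269851/42 ≈ -6425.0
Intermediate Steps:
f(B) = 1/(-6 + B)
a = -6425
a - f(48) = -6425 - 1/(-6 + 48) = -6425 - 1/42 = -269851/42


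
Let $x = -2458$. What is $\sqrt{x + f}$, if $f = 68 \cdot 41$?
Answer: $\sqrt{330} \approx 18.166$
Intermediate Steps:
$f = 2788$
$\sqrt{x + f} = \sqrt{-2458 + 2788} = \sqrt{330}$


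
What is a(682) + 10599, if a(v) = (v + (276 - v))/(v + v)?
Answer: 3614328/341 ≈ 10599.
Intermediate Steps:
a(v) = 138/v (a(v) = 276/((2*v)) = 276*(1/(2*v)) = 138/v)
a(682) + 10599 = 138/682 + 10599 = 138*(1/682) + 10599 = 69/341 + 10599 = 3614328/341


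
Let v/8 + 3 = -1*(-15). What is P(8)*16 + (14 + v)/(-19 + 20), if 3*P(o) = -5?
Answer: 250/3 ≈ 83.333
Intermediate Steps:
P(o) = -5/3 (P(o) = (⅓)*(-5) = -5/3)
v = 96 (v = -24 + 8*(-1*(-15)) = -24 + 8*15 = -24 + 120 = 96)
P(8)*16 + (14 + v)/(-19 + 20) = -5/3*16 + (14 + 96)/(-19 + 20) = -80/3 + 110/1 = -80/3 + 110*1 = -80/3 + 110 = 250/3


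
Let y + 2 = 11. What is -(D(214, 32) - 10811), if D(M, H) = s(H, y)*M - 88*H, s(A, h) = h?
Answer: 11701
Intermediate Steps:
y = 9 (y = -2 + 11 = 9)
D(M, H) = -88*H + 9*M (D(M, H) = 9*M - 88*H = -88*H + 9*M)
-(D(214, 32) - 10811) = -((-88*32 + 9*214) - 10811) = -((-2816 + 1926) - 10811) = -(-890 - 10811) = -1*(-11701) = 11701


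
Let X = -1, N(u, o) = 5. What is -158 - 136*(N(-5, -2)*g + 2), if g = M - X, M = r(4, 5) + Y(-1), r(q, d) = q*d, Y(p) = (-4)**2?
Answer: -25590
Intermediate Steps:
Y(p) = 16
r(q, d) = d*q
M = 36 (M = 5*4 + 16 = 20 + 16 = 36)
g = 37 (g = 36 - 1*(-1) = 36 + 1 = 37)
-158 - 136*(N(-5, -2)*g + 2) = -158 - 136*(5*37 + 2) = -158 - 136*(185 + 2) = -158 - 136*187 = -158 - 25432 = -25590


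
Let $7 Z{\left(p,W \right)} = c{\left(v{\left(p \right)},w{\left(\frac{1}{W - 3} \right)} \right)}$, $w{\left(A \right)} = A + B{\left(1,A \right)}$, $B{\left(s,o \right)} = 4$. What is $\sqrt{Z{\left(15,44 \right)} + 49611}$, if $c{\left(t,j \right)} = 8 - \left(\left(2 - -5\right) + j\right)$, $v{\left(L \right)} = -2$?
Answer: $\frac{\sqrt{4086372871}}{287} \approx 222.73$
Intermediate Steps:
$w{\left(A \right)} = 4 + A$ ($w{\left(A \right)} = A + 4 = 4 + A$)
$c{\left(t,j \right)} = 1 - j$ ($c{\left(t,j \right)} = 8 - \left(\left(2 + 5\right) + j\right) = 8 - \left(7 + j\right) = 1 - j$)
$Z{\left(p,W \right)} = - \frac{3}{7} - \frac{1}{7 \left(-3 + W\right)}$ ($Z{\left(p,W \right)} = \frac{1 - \left(4 + \frac{1}{W - 3}\right)}{7} = \frac{1 - \left(4 + \frac{1}{-3 + W}\right)}{7} = \frac{-3 - \frac{1}{-3 + W}}{7} = - \frac{3}{7} - \frac{1}{7 \left(-3 + W\right)}$)
$\sqrt{Z{\left(15,44 \right)} + 49611} = \sqrt{\frac{8 - 132}{7 \left(-3 + 44\right)} + 49611} = \sqrt{\frac{8 - 132}{7 \cdot 41} + 49611} = \sqrt{\frac{1}{7} \cdot \frac{1}{41} \left(-124\right) + 49611} = \sqrt{- \frac{124}{287} + 49611} = \sqrt{\frac{14238233}{287}} = \frac{\sqrt{4086372871}}{287}$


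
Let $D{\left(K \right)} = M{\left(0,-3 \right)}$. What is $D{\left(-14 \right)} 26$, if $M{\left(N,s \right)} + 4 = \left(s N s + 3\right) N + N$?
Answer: $-104$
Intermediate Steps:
$M{\left(N,s \right)} = -4 + N + N \left(3 + N s^{2}\right)$ ($M{\left(N,s \right)} = -4 + \left(\left(s N s + 3\right) N + N\right) = -4 + \left(\left(N s s + 3\right) N + N\right) = -4 + \left(\left(N s^{2} + 3\right) N + N\right) = -4 + \left(\left(3 + N s^{2}\right) N + N\right) = -4 + \left(N \left(3 + N s^{2}\right) + N\right) = -4 + \left(N + N \left(3 + N s^{2}\right)\right) = -4 + N + N \left(3 + N s^{2}\right)$)
$D{\left(K \right)} = -4$ ($D{\left(K \right)} = -4 + 4 \cdot 0 + 0^{2} \left(-3\right)^{2} = -4 + 0 + 0 \cdot 9 = -4 + 0 + 0 = -4$)
$D{\left(-14 \right)} 26 = \left(-4\right) 26 = -104$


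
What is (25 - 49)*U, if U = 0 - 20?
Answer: 480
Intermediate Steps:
U = -20
(25 - 49)*U = (25 - 49)*(-20) = -24*(-20) = 480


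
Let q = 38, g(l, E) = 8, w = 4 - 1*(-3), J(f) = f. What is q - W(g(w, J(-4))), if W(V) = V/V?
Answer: 37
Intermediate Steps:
w = 7 (w = 4 + 3 = 7)
W(V) = 1
q - W(g(w, J(-4))) = 38 - 1*1 = 38 - 1 = 37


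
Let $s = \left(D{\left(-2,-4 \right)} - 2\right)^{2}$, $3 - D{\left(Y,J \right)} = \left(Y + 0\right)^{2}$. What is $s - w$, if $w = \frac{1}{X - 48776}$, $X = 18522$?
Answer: $\frac{272287}{30254} \approx 9.0$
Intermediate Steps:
$D{\left(Y,J \right)} = 3 - Y^{2}$ ($D{\left(Y,J \right)} = 3 - \left(Y + 0\right)^{2} = 3 - Y^{2}$)
$s = 9$ ($s = \left(\left(3 - \left(-2\right)^{2}\right) - 2\right)^{2} = \left(\left(3 - 4\right) - 2\right)^{2} = \left(-1 - 2\right)^{2} = \left(-3\right)^{2} = 9$)
$w = - \frac{1}{30254}$ ($w = \frac{1}{18522 - 48776} = \frac{1}{-30254} = - \frac{1}{30254} \approx -3.3053 \cdot 10^{-5}$)
$s - w = 9 - - \frac{1}{30254} = 9 + \frac{1}{30254} = \frac{272287}{30254}$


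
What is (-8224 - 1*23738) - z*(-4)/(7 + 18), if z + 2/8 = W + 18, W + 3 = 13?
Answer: -798939/25 ≈ -31958.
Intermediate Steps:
W = 10 (W = -3 + 13 = 10)
z = 111/4 (z = -1/4 + (10 + 18) = -1/4 + 28 = 111/4 ≈ 27.750)
(-8224 - 1*23738) - z*(-4)/(7 + 18) = (-8224 - 1*23738) - (111/4)*(-4)/(7 + 18) = (-8224 - 23738) - (-111)/25 = -31962 - (-111)/25 = -31962 - 1*(-111/25) = -31962 + 111/25 = -798939/25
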